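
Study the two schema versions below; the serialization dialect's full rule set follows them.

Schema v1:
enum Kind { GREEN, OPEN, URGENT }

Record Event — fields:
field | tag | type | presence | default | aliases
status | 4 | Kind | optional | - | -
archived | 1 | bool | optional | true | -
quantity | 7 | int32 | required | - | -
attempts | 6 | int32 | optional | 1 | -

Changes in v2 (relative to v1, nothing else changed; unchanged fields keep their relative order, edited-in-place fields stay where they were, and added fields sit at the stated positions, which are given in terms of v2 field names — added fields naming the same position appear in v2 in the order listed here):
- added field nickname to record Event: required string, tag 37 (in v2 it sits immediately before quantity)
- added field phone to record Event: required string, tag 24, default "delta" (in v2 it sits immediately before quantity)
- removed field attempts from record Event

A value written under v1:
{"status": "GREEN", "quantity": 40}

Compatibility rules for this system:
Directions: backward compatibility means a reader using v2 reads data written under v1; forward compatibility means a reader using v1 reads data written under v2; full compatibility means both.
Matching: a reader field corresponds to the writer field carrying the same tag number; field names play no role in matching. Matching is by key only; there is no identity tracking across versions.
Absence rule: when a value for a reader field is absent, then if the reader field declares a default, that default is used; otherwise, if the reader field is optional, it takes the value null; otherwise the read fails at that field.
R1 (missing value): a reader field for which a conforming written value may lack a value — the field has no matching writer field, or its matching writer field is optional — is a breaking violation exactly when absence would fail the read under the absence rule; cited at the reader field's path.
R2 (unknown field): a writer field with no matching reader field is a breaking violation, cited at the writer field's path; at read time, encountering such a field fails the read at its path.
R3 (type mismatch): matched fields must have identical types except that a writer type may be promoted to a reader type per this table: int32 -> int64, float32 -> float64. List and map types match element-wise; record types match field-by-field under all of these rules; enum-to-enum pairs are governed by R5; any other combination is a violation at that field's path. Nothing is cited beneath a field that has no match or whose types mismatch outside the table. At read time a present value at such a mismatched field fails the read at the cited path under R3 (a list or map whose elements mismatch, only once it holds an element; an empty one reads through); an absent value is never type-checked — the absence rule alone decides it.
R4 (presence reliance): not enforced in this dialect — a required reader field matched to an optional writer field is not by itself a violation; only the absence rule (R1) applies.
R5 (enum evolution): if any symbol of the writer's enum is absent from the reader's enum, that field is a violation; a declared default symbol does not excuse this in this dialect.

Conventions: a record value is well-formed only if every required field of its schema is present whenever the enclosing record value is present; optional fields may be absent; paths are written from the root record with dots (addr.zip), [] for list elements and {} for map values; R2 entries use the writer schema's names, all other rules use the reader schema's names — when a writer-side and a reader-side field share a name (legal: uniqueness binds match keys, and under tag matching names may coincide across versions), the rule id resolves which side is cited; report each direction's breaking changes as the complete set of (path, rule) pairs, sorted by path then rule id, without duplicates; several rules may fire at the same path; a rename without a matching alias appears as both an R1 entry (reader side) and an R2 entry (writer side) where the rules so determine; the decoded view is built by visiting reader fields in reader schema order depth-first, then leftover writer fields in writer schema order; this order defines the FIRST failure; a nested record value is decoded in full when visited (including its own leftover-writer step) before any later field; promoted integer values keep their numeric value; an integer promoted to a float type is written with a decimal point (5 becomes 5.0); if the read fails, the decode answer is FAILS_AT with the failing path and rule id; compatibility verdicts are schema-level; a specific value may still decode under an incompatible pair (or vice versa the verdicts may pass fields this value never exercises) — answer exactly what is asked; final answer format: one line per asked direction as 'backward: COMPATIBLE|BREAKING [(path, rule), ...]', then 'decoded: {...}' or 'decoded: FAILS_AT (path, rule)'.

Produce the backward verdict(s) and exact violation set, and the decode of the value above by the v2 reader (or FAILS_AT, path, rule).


in Event below, arrows point writer -> reader
backward for Event (reader v2, writer v1):
  status <- status (Kind -> Kind, writer optional)
  archived <- archived (bool -> bool, writer optional)
  nickname: no writer match
  phone: no writer match
  quantity <- quantity (int32 -> int32, writer required)
  leftover writer field: attempts
  breaking: (attempts, R2)
  breaking: (nickname, R1)
  => 2 violation(s): backward is BREAKING for Event
decode (reader v2):
  status := "GREEN"
  archived := true (absent -> default)
  read fails at nickname under R1 (no fill)
  => FAILS_AT (nickname, R1)
the rest of the Event diff is inert for this question:
  added field phone to record Event: required string, tag 24, default "delta" (in v2 it sits immediately before quantity) -> fires only in the forward direction of Event, which is not asked here

backward: BREAKING [(attempts, R2), (nickname, R1)]; decoded: FAILS_AT (nickname, R1)


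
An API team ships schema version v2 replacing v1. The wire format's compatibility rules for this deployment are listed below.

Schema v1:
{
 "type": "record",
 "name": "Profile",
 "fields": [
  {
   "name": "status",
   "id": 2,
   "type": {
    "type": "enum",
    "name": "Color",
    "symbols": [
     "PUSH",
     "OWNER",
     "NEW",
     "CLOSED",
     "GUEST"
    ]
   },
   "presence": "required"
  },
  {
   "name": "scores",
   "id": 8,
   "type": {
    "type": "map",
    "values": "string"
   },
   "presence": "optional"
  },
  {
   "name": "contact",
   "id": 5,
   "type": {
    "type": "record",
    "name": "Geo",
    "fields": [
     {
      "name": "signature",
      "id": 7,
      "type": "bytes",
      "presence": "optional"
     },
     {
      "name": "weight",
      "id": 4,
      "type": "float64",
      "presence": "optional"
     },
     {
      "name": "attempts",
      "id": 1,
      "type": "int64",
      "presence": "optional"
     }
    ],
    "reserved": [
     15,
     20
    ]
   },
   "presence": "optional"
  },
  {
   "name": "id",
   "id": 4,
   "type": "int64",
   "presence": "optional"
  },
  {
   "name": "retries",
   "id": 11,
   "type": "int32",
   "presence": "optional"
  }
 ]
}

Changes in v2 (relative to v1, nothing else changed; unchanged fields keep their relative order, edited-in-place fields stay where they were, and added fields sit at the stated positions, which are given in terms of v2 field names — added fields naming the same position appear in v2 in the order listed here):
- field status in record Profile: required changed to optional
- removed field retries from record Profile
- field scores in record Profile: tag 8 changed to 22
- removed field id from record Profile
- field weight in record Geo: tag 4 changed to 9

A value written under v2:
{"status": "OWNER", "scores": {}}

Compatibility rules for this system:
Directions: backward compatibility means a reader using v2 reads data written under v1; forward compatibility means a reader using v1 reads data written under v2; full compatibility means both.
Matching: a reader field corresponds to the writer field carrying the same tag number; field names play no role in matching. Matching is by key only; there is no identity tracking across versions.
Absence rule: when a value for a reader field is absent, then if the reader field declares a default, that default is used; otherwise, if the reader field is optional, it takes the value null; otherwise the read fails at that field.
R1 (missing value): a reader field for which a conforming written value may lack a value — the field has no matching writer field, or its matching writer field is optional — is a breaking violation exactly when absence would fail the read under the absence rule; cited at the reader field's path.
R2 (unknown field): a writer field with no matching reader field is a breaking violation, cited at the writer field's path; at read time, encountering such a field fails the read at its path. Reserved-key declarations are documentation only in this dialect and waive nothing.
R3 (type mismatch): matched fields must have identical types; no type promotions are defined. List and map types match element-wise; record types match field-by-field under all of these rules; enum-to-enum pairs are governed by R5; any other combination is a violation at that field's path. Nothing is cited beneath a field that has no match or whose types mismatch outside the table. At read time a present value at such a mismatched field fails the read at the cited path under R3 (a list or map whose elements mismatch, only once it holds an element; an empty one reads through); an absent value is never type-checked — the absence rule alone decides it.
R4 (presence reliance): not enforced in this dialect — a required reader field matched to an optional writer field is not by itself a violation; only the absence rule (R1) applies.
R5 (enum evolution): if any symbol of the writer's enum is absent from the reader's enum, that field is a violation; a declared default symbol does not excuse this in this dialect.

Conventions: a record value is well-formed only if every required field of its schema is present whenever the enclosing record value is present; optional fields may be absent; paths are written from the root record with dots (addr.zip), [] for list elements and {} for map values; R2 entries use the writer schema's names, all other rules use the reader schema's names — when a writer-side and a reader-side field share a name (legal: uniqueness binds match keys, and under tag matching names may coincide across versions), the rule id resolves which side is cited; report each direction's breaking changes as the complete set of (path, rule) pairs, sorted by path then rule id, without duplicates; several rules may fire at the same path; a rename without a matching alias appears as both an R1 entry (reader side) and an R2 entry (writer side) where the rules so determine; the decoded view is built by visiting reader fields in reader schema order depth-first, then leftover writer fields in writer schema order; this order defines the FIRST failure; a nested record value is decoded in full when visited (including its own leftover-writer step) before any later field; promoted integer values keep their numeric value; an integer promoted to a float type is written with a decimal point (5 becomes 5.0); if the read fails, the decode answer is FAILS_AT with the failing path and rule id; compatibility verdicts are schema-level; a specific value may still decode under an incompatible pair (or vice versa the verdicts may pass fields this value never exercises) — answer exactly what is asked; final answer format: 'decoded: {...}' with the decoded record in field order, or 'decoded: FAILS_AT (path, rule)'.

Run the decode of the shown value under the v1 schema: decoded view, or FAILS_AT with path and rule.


decoded: FAILS_AT (scores, R2)

in Profile below, arrows point writer -> reader
decode (reader v1):
  status := "OWNER"
  scores := null (absent, optional -> null)
  contact := null (absent, optional -> null)
  id := null (absent, optional -> null)
  retries := null (absent, optional -> null)
  read fails at scores under R2 (unknown field)
  => FAILS_AT (scores, R2)
checking off the Profile differences that do not matter here:
  field status in record Profile: required changed to optional -> changes Profile's schema-level verdicts only — the decode of this value is the same
  removed field retries from record Profile -> changes Profile's schema-level verdicts only — the decode of this value is the same
  removed field id from record Profile -> changes Profile's schema-level verdicts only — the decode of this value is the same
  field weight in record Geo: tag 4 changed to 9 -> changes Profile's schema-level verdicts only — the decode of this value is the same


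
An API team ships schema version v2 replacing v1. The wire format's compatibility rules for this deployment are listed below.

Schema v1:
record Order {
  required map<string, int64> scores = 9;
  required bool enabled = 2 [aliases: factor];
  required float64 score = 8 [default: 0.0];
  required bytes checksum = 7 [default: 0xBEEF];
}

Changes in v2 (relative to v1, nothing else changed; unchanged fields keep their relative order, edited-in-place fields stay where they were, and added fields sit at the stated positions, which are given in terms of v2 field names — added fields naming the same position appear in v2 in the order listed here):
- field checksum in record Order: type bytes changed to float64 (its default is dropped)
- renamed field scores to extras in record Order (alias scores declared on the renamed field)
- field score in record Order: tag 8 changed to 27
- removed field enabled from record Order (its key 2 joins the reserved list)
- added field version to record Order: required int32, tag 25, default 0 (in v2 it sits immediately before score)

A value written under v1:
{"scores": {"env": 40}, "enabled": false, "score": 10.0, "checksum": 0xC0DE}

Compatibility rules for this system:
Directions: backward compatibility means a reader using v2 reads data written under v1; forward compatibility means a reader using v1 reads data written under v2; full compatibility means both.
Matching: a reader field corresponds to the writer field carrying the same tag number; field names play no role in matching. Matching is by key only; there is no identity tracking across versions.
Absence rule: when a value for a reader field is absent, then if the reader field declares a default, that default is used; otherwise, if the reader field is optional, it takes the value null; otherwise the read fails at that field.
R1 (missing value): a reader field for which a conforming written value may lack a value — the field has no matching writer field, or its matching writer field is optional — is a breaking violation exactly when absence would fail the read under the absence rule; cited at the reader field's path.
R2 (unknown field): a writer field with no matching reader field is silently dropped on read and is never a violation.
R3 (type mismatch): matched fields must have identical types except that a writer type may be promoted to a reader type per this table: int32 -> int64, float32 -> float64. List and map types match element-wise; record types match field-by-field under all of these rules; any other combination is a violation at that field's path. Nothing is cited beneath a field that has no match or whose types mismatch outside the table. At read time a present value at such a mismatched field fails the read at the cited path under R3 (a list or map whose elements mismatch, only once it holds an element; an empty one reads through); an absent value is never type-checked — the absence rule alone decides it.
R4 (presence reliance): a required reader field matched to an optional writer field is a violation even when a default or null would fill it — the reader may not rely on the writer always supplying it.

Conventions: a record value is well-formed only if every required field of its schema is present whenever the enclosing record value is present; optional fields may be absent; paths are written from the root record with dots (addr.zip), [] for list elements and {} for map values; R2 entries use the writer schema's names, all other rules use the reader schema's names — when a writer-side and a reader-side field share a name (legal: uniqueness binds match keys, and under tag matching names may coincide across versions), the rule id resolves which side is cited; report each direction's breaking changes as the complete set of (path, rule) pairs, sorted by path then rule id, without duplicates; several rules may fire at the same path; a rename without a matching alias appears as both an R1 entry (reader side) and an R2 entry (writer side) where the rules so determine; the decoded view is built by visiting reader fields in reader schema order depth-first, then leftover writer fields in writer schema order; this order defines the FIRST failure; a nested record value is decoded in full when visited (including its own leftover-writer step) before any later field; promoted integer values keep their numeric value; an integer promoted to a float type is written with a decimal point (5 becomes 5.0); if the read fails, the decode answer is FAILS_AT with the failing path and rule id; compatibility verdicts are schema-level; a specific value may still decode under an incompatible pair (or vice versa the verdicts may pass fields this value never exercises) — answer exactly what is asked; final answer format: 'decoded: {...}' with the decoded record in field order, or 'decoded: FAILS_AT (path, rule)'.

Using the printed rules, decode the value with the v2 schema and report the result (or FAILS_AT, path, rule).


decoded: FAILS_AT (checksum, R3)

arrows below run writer -> reader for Order
decode (reader v2):
  extras := {"env": 40} (from writer scores)
  version := 0 (no value, default fills)
  score := 0.0 (no value, default fills)
  read fails at checksum under R3
  => FAILS_AT (checksum, R3)
the rest of the Order diff is inert for this question:
  renamed field scores to extras in record Order (alias scores declared on the renamed field) -> inert under this dialect — no rule fires on Order and the result does not move
  field score in record Order: tag 8 changed to 27 -> inert under this dialect — no rule fires on Order and the result does not move
  removed field enabled from record Order (its key 2 joins the reserved list) -> a verdict-level change on Order — the shown value reads the same
  added field version to record Order: required int32, tag 25, default 0 (in v2 it sits immediately before score) -> inert under this dialect — no rule fires on Order and the result does not move


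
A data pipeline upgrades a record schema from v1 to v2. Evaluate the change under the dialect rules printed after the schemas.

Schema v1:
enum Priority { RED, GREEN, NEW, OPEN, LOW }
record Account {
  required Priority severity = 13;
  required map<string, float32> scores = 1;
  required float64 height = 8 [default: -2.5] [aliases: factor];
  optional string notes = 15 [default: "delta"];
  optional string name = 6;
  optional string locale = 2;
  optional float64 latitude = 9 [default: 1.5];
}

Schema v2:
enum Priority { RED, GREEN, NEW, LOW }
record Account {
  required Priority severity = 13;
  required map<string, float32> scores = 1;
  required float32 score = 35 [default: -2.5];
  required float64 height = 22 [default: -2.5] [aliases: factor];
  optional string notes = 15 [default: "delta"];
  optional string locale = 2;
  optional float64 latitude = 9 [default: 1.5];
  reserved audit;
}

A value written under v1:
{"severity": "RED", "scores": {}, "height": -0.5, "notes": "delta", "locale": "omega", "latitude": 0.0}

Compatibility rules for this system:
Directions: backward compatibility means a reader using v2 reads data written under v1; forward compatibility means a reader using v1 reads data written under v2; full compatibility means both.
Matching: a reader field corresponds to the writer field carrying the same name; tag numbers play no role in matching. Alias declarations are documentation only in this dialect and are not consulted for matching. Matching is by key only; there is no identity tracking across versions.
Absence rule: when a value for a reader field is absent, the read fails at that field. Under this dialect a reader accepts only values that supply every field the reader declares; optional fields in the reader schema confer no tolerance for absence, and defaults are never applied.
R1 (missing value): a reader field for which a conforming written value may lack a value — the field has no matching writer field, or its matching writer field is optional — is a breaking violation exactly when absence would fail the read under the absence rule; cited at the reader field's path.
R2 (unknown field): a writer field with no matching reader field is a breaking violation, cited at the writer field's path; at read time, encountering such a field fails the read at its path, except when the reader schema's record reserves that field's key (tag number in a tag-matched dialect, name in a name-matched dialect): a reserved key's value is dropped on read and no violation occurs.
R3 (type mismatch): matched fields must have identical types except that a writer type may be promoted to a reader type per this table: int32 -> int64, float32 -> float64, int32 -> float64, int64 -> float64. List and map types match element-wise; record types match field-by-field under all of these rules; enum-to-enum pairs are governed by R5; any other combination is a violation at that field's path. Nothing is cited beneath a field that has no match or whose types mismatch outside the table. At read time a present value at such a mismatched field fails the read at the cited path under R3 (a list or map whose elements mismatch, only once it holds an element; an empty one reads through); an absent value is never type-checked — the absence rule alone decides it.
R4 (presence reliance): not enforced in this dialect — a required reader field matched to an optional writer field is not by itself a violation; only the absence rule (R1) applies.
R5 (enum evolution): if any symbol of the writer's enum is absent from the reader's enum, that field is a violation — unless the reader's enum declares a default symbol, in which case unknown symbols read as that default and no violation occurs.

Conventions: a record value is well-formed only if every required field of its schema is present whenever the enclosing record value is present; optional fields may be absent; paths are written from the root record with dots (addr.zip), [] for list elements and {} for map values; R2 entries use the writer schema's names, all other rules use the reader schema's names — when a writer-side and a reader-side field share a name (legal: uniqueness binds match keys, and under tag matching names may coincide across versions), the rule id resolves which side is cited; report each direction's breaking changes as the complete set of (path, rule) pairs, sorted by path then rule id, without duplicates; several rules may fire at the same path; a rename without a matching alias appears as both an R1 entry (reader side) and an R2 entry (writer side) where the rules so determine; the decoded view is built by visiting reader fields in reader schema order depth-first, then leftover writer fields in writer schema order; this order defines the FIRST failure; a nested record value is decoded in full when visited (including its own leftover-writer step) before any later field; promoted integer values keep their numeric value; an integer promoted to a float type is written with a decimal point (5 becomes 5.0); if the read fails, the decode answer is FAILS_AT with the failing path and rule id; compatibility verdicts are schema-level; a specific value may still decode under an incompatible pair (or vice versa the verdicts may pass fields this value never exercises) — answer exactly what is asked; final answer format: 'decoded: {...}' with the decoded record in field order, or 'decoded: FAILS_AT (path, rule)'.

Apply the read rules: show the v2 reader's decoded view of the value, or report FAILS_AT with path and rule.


arrows below run writer -> reader for Account
decode walk for Account under reader schema v2:
  severity := "RED"
  scores := {}
  read fails at score under R1 (no fill)
  => FAILS_AT (score, R1)
checking off the Account differences that do not matter here:
  field height in record Account: tag 8 changed to 22 -> fires no rule on Account under this dialect and leaves the result unchanged
  enum Priority (field severity in record Account): symbol OPEN removed -> matters for Account compatibility verdicts, not for this value's decode
  removed field name from record Account -> matters for Account compatibility verdicts, not for this value's decode

decoded: FAILS_AT (score, R1)


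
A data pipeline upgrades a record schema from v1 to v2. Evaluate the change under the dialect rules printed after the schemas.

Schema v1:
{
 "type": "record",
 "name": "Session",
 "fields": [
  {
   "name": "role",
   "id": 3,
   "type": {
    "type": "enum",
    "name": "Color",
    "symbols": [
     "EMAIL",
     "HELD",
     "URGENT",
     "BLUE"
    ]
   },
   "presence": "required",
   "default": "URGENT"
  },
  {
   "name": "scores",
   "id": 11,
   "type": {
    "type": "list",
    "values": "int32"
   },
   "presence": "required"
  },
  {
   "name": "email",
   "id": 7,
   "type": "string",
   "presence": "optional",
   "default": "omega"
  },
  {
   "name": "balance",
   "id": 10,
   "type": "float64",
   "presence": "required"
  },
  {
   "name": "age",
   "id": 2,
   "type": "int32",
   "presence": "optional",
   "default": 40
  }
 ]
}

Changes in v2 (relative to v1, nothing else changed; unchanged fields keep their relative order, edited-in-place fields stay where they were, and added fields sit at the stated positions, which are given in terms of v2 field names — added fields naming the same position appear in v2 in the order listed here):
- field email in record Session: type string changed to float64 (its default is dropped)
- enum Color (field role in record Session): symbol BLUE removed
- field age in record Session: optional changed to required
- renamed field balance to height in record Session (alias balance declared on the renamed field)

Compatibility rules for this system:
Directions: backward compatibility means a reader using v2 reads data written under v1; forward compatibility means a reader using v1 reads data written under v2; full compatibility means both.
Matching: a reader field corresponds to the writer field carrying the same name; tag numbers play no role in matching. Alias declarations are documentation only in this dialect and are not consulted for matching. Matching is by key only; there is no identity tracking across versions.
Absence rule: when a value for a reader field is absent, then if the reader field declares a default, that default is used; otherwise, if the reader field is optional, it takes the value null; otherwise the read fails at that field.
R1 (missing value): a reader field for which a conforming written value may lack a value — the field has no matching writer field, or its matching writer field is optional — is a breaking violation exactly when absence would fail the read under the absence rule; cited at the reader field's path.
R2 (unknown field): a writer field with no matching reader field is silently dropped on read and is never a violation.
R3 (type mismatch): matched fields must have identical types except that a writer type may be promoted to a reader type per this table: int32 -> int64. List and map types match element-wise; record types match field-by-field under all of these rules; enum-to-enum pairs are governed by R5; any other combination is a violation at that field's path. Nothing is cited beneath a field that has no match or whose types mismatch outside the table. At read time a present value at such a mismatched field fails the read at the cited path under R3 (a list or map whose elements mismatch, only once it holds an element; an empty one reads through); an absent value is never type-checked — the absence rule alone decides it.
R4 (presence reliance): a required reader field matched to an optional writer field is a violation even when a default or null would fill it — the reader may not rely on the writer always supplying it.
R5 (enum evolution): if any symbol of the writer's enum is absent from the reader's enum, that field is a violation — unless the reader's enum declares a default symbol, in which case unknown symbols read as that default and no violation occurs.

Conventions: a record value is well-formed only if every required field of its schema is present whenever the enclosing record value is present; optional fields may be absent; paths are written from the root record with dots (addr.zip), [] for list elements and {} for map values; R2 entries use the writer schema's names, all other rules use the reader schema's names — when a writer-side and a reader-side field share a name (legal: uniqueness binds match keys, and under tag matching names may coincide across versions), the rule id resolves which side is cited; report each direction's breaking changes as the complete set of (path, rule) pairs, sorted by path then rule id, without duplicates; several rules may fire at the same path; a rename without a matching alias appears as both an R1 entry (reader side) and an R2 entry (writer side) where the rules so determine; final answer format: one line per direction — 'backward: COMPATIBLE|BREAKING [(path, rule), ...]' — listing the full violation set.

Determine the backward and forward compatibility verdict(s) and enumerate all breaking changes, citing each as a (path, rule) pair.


in Session below, arrows point writer -> reader
checking backward for Session: reader v2 against writer v1:
  role: paired with writer role (Color -> Color; writer required)
  scores: paired with writer scores (list<int32> -> list<int32>; writer required)
  email: paired with writer email (string -> float64; writer optional)
  height: no writer-side match
  age: paired with writer age (int32 -> int32; writer optional)
  balance (writer side), unknown to reader
  R4 fires at age
  R3 fires at email
  R1 fires at height
  R5 fires at role
  => backward verdict for Session: BREAKING, 4 violation(s)
checking forward for Session: reader v1 against writer v2:
  role: paired with writer role (Color -> Color; writer required)
  scores: paired with writer scores (list<int32> -> list<int32>; writer required)
  email: paired with writer email (float64 -> string; writer optional)
  balance: no writer-side match
  age: paired with writer age (int32 -> int32; writer required)
  height (writer side), unknown to reader
  R1 fires at balance
  R3 fires at email
  => forward verdict for Session: BREAKING, 2 violation(s)

backward: BREAKING [(age, R4), (email, R3), (height, R1), (role, R5)]; forward: BREAKING [(balance, R1), (email, R3)]


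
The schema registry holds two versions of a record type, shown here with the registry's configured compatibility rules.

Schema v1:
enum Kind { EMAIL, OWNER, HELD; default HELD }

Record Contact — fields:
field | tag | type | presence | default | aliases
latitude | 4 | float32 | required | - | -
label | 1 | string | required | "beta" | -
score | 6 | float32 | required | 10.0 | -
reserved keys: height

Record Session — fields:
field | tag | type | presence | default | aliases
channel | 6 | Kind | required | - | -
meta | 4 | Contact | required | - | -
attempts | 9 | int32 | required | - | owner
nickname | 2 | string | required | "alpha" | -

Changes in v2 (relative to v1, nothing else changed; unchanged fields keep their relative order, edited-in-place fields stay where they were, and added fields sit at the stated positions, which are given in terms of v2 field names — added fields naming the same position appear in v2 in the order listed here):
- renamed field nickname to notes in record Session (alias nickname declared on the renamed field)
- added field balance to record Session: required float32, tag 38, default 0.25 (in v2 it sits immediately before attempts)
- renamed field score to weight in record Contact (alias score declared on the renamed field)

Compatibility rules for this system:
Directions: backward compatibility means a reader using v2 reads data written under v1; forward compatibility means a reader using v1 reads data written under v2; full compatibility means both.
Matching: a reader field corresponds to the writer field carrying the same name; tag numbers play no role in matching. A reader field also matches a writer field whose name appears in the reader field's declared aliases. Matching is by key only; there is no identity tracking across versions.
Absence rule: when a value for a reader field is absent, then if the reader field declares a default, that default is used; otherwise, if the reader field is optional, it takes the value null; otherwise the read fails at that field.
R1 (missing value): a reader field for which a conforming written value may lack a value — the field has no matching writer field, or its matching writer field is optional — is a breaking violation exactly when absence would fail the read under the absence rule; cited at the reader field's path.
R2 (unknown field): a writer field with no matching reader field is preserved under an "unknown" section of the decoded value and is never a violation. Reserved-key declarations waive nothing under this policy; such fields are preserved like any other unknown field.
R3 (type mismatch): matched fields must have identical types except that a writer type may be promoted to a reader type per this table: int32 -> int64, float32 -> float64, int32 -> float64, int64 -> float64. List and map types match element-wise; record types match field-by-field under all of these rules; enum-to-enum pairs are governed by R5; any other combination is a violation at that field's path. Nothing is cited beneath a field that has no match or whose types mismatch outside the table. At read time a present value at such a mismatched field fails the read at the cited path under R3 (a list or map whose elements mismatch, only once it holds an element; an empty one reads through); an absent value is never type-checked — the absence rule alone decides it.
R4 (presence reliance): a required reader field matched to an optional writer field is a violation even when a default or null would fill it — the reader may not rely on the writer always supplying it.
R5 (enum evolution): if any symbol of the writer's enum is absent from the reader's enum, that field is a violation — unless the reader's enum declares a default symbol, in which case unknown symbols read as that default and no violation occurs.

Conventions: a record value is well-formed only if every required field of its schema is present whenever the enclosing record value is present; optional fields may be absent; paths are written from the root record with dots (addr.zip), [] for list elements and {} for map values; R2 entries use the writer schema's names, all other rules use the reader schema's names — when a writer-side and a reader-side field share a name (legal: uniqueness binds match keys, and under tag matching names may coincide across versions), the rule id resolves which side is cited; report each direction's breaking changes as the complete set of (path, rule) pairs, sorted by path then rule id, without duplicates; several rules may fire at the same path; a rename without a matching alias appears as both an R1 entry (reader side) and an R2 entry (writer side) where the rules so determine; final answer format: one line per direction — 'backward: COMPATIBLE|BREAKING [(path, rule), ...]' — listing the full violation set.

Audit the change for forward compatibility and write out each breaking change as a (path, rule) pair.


in Session below, arrows point writer -> reader
forward analysis of Session with v1 as reader and v2 as writer:
  writer required, Kind -> Kind: reader channel maps from writer channel
  writer required, Contact -> Contact: reader meta maps from writer meta
  writer required, int32 -> int32: reader attempts maps from writer attempts
  nickname: no writer-side match
  writer field balance has no reader counterpart
  writer field notes has no reader counterpart
  writer required, float32 -> float32: reader meta.latitude maps from writer meta.latitude
  writer required, string -> string: reader meta.label maps from writer meta.label
  meta.score: no writer-side match
  writer field meta.weight has no reader counterpart
  => forward: COMPATIBLE
checking off the Session differences that do not matter here:
  renamed field nickname to notes in record Session (alias nickname declared on the renamed field) -> inert for the asked Session verdict: nothing fires
  added field balance to record Session: required float32, tag 38, default 0.25 (in v2 it sits immediately before attempts) -> inert for the asked Session verdict: nothing fires
  renamed field score to weight in record Contact (alias score declared on the renamed field) -> inert for the asked Session verdict: nothing fires

forward: COMPATIBLE []


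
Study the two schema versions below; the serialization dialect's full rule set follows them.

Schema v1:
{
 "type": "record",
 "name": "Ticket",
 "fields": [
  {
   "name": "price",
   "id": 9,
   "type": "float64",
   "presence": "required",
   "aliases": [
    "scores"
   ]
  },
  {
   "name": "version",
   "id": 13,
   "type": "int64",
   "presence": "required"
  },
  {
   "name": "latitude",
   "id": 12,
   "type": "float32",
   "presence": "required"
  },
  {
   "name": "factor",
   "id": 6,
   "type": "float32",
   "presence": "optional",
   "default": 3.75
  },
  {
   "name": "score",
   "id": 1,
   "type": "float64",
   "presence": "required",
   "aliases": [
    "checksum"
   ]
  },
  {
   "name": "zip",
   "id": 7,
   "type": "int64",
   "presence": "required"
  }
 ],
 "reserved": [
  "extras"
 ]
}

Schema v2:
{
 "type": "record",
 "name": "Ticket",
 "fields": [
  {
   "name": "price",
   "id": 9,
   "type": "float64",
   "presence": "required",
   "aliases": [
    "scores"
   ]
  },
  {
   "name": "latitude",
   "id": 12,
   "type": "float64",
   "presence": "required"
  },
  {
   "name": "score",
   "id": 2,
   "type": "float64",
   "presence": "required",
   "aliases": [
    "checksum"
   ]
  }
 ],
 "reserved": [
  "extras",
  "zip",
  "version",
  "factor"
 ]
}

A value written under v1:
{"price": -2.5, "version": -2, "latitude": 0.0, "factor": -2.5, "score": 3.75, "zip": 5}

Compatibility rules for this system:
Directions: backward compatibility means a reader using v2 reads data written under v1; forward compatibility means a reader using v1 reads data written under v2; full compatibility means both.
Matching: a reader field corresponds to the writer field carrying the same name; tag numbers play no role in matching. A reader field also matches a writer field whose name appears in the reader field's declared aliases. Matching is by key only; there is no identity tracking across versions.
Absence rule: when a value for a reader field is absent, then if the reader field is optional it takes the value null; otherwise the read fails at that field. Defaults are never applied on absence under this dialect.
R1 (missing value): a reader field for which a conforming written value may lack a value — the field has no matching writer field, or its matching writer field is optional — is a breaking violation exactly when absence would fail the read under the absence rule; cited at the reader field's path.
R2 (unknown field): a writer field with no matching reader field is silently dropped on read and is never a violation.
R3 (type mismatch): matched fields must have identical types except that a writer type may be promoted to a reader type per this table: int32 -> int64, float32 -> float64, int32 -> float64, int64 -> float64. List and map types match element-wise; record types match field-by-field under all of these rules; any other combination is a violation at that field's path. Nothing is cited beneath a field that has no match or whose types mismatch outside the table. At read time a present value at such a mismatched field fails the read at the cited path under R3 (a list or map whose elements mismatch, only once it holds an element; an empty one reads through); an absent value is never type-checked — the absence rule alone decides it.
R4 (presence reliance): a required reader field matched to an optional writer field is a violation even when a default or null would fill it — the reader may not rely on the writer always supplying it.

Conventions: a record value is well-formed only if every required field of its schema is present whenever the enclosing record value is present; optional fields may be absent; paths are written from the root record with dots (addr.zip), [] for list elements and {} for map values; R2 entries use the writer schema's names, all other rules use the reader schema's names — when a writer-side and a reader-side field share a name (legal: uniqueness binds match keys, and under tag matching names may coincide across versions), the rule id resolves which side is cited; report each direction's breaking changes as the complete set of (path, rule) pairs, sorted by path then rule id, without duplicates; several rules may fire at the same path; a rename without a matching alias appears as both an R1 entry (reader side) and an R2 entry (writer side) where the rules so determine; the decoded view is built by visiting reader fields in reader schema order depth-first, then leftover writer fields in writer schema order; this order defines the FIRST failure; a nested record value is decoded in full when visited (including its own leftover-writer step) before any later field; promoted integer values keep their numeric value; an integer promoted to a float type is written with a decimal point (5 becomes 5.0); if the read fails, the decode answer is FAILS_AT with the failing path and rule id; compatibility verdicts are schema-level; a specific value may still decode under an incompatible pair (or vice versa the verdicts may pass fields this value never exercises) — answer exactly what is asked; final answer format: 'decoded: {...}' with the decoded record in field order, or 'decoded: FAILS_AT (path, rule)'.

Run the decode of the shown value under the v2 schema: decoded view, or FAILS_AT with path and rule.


arrows below run writer -> reader for Ticket
decode walk for Ticket under reader schema v2:
  price := -2.5
  latitude := 0.0 (float32 -> float64)
  score := 3.75
  writer version: unmatched, discarded
  writer factor: unmatched, discarded
  writer zip: unmatched, discarded
  => decoded: {"price": -2.5, "latitude": 0.0, "score": 3.75}
remaining Ticket differences; none change what is asked:
  field latitude in record Ticket: type float32 changed to float64 -> a verdict-level change on Ticket — the shown value reads the same
  field score in record Ticket: tag 1 changed to 2 -> no rule fires on it and the decoded Ticket view is identical with or without it

decoded: {"price": -2.5, "latitude": 0.0, "score": 3.75}
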